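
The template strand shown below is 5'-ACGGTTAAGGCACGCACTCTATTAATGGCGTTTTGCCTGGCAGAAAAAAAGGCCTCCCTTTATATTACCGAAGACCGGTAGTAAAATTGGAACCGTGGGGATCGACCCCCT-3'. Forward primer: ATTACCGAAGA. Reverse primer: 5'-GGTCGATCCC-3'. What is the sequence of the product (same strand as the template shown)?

5'-ATTACCGAAGACCGGTAGTAAAATTGGAACCGTGGGGATCGACC-3'

Scanning the template, ATTACCGAAGA occurs at positions 64–74; this primer anneals to the bottom strand there with its 3' end pointing downstream.
Reverse complement of the reverse primer: GGGATCGACC. This occurs on the top strand at positions 98–107.
The product is the template from position 64 through 107 (44 bp).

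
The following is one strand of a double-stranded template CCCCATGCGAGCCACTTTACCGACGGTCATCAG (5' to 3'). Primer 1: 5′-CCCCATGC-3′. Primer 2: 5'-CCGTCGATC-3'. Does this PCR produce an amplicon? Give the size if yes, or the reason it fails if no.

No product — primer 2 has no binding site in the template.

Primer 2 (CCGTCGATC) does not match the top strand, and its reverse complement GATCGACGG does not match either.
With no annealing site for primer 2, no amplification occurs.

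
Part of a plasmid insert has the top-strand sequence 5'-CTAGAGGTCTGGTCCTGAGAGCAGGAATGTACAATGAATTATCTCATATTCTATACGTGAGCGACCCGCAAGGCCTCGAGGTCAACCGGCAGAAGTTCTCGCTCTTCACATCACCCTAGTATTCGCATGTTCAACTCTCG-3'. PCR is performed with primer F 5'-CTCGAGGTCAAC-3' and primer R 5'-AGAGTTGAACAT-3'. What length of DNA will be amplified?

64 bp

Scanning the template, CTCGAGGTCAAC occurs at positions 75–86; this primer anneals to the bottom strand there with its 3' end pointing downstream.
Reverse complement of the reverse primer: ATGTTCAACTCT. This occurs on the top strand at positions 127–138.
Product length = (reverse-primer end) − (forward-primer start) + 1 = 138 − 75 + 1 = 64 bp.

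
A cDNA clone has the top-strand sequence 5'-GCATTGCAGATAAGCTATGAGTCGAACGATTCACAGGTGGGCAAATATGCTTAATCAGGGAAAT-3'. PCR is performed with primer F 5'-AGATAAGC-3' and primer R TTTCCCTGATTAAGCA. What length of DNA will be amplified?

56 bp

The forward primer matches the template at positions 8–15.
Reverse complement of the reverse primer: TGCTTAATCAGGGAAA. This occurs on the top strand at positions 48–63.
Product length = (reverse-primer end) − (forward-primer start) + 1 = 63 − 8 + 1 = 56 bp.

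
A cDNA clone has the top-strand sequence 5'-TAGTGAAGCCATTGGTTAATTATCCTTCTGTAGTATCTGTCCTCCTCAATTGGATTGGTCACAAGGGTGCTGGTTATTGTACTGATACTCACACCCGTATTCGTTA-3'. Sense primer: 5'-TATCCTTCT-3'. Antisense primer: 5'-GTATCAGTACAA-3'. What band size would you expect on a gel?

Scanning the template, TATCCTTCT occurs at positions 21–29; this primer anneals to the bottom strand there with its 3' end pointing downstream.
Reverse complement of the reverse primer: TTGTACTGATAC. This occurs on the top strand at positions 77–88.
Product length = (reverse-primer end) − (forward-primer start) + 1 = 88 − 21 + 1 = 68 bp.

68 bp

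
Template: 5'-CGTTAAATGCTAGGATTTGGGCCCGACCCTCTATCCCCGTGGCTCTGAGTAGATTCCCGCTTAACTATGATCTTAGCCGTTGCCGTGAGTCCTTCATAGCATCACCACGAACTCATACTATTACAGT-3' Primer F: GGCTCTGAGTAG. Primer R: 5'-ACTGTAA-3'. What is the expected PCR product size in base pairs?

Forward primer GGCTCTGAGTAG is found on the top strand at positions 41–52.
Reverse complement of the reverse primer: TTACAGT. This occurs on the top strand at positions 121–127.
Amplicon spans positions 41–127: 87 bp.

87 bp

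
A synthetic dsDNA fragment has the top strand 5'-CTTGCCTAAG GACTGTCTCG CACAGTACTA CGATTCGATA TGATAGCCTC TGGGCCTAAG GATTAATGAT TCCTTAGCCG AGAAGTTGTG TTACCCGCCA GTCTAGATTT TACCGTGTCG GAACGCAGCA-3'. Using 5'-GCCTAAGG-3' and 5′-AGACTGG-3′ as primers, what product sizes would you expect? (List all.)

101 bp, 51 bp

The forward primer GCCTAAGG matches the top strand at positions 4–11, 54–61.
The reverse primer's reverse complement is CCAGTCT, matching at positions 98–104.
Each forward site pairs with the reverse site to give a product ending at position 104: sizes 101, 51 bp.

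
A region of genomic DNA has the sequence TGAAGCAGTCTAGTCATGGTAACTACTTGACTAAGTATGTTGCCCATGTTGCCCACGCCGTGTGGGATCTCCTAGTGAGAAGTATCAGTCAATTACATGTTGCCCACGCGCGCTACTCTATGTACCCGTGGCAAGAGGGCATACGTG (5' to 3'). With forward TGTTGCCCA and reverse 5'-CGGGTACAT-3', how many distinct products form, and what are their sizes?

The forward primer TGTTGCCCA matches the top strand at positions 38–46, 47–55, 98–106.
The reverse primer's reverse complement is ATGTACCCG, matching at positions 120–128.
Each forward site pairs with the reverse site to give a product ending at position 128: sizes 91, 82, 31 bp.

Three products: 91 bp, 82 bp, 31 bp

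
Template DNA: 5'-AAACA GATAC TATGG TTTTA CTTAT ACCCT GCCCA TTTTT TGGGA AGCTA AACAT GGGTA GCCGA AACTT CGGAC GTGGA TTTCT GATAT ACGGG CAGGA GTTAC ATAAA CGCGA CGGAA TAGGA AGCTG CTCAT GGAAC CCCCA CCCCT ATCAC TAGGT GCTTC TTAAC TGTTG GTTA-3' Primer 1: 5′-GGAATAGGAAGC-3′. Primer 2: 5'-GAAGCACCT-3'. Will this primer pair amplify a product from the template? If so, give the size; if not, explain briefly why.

Primer 1 (GGAATAGGAAGC) matches the top strand at positions 117–128; it acts as a forward primer.
Primer 2's reverse complement is AGGTGCTTC, matching the top strand at positions 157–165; it acts as a reverse primer.
The 3' ends face each other across positions 117–165, giving a 49 bp product.

Yes — a 49 bp product.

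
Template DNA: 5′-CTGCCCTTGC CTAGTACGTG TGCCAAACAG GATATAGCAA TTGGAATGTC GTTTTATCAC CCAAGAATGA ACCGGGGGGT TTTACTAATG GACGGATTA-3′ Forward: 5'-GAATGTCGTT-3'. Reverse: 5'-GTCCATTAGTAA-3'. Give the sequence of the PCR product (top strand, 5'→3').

Forward primer GAATGTCGTT is found on the top strand at positions 44–53.
Reverse complement of the reverse primer: TTACTAATGGAC. This occurs on the top strand at positions 82–93.
The product is the template from position 44 through 93 (50 bp).

5'-GAATGTCGTTTTATCACCCAAGAATGAACCGGGGGGTTTTACTAATGGAC-3'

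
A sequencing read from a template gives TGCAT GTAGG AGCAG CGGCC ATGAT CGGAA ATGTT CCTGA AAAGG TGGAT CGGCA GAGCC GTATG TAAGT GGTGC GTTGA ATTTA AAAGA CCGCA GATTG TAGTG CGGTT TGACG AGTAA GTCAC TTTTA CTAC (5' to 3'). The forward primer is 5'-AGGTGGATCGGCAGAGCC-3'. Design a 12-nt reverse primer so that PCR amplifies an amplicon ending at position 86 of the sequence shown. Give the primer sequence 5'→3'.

5'-TTAAATTCAACG-3'

The forward primer binds at positions 43–60; the product's 3' end on the top strand is position 86.
The reverse primer anneals to the top strand over positions 75–86, i.e. to CGTTGAATTTAA.
Its sequence written 5'→3' is the reverse complement: TTAAATTCAACG.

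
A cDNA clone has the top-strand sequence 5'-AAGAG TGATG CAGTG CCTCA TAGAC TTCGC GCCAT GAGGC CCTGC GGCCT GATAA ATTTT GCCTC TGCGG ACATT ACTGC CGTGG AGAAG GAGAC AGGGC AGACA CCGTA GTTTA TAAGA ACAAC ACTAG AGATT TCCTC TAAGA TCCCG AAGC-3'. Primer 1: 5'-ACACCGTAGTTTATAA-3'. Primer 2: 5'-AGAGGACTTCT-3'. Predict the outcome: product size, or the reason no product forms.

Primer 2 (AGAGGACTTCT) does not match the top strand, and its reverse complement AGAAGTCCTCT does not match either.
With no annealing site for primer 2, no amplification occurs.

No product — primer 2 has no binding site in the template.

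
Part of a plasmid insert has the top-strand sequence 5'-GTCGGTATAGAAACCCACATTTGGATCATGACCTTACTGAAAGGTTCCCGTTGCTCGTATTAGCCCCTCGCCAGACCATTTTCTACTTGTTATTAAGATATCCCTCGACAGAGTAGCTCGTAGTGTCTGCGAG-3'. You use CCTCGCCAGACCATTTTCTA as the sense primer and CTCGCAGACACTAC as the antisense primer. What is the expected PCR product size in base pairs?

Scanning the template, CCTCGCCAGACCATTTTCTA occurs at positions 66–85; this primer anneals to the bottom strand there with its 3' end pointing downstream.
The reverse primer's reverse complement is GTAGTGTCTGCGAG, which matches the template at positions 120–133.
Product length = (reverse-primer end) − (forward-primer start) + 1 = 133 − 66 + 1 = 68 bp.

68 bp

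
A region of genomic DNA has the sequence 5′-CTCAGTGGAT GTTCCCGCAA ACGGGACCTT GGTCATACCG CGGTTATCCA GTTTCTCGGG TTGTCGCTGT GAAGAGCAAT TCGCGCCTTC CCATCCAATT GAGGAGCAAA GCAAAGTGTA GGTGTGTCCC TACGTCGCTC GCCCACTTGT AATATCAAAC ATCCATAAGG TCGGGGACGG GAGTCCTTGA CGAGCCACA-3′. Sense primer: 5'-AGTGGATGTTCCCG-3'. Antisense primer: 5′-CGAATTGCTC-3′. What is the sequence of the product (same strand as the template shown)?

The forward primer matches the template at positions 4–17.
Reverse complement of the reverse primer: GAGCAATTCG. This occurs on the top strand at positions 74–83.
The product is the template from position 4 through 83 (80 bp).

5'-AGTGGATGTTCCCGCAAACGGGACCTTGGTCATACCGCGGTTATCCAGTTTCTCGGGTTGTCGCTGTGAAGAGCAATTCG-3'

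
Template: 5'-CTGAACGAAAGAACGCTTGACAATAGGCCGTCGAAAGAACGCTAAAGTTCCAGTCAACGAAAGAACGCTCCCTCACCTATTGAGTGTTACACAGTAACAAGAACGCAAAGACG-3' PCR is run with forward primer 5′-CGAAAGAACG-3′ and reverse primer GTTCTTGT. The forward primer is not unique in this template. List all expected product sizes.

The forward primer CGAAAGAACG matches the top strand at positions 6–15, 32–41, 58–67.
The reverse primer's reverse complement is ACAAGAAC, matching at positions 97–104.
Each forward site pairs with the reverse site to give a product ending at position 104: sizes 99, 73, 47 bp.

99 bp, 73 bp, 47 bp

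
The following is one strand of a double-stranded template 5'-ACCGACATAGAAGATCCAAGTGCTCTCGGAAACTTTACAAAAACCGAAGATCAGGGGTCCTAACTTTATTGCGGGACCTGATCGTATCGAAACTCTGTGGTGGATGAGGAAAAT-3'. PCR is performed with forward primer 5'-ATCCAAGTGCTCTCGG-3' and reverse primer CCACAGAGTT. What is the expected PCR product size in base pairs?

87 bp

The forward primer matches the template at positions 14–29.
Reverse complement of the reverse primer: AACTCTGTGG. This occurs on the top strand at positions 91–100.
The product runs from position 14 to position 100, so its length is 100 − 14 + 1 = 87 bp.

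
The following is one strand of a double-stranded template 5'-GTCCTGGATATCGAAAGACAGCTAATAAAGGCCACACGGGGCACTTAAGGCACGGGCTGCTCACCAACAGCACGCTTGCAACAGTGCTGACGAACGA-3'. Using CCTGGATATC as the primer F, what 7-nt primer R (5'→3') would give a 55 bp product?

The forward primer binds at positions 3–12, so a 55 bp product ends at position 3 + 55 − 1 = 57.
The reverse primer anneals to the top strand over positions 51–57, i.e. to CACGGGC.
Its sequence written 5'→3' is the reverse complement: GCCCGTG.

5'-GCCCGTG-3'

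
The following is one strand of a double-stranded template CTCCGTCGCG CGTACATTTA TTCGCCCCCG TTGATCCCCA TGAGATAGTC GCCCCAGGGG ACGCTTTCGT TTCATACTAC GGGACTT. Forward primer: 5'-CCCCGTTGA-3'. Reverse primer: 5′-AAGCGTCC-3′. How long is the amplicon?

41 bp

Scanning the template, CCCCGTTGA occurs at positions 26–34; this primer anneals to the bottom strand there with its 3' end pointing downstream.
The reverse primer's reverse complement is GGACGCTT, which matches the template at positions 59–66.
The product runs from position 26 to position 66, so its length is 66 − 26 + 1 = 41 bp.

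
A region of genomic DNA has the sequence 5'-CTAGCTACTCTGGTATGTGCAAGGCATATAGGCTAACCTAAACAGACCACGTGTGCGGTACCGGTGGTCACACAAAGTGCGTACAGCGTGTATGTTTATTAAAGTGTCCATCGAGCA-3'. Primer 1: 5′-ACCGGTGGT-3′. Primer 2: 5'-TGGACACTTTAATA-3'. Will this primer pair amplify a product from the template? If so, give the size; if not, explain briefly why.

Primer 1 (ACCGGTGGT) matches the top strand at positions 60–68; it acts as a forward primer.
Primer 2's reverse complement is TATTAAAGTGTCCA, matching the top strand at positions 97–110; it acts as a reverse primer.
The 3' ends face each other across positions 60–110, giving a 51 bp product.

Yes — a 51 bp product.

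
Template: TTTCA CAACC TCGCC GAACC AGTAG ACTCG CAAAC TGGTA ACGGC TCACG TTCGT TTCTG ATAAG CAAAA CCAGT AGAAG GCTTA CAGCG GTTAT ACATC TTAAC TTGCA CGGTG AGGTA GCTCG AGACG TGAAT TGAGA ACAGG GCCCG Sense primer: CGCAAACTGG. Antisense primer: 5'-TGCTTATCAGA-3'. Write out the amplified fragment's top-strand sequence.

5'-CGCAAACTGGTAACGGCTCACGTTCGTTTCTGATAAGCA-3'

Forward primer CGCAAACTGG is found on the top strand at positions 29–38.
The reverse primer's reverse complement is TCTGATAAGCA, which matches the template at positions 57–67.
The product is the template from position 29 through 67 (39 bp).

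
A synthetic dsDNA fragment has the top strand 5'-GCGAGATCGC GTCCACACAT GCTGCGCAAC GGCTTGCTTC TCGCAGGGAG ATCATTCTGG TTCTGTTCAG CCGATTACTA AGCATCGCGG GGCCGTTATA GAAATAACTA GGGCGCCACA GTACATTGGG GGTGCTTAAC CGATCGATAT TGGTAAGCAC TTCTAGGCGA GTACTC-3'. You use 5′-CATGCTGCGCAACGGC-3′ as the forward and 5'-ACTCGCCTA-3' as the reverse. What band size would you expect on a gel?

Scanning the template, CATGCTGCGCAACGGC occurs at positions 18–33; this primer anneals to the bottom strand there with its 3' end pointing downstream.
Taking the reverse complement of ACTCGCCTA gives TAGGCGAGT, found at positions 164–172 on the template; the primer anneals here to the top strand with its 3' end pointing upstream.
The product runs from position 18 to position 172, so its length is 172 − 18 + 1 = 155 bp.

155 bp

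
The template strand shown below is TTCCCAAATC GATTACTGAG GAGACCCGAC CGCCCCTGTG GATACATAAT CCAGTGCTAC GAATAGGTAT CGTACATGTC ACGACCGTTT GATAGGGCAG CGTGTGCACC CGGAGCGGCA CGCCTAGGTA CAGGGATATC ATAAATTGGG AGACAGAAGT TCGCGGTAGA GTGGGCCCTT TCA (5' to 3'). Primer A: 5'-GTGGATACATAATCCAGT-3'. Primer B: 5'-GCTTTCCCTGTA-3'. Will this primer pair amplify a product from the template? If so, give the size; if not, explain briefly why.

Primer B (GCTTTCCCTGTA) does not match the top strand, and its reverse complement TACAGGGAAAGC does not match either.
With no annealing site for primer B, no amplification occurs.

No product — primer B has no binding site in the template.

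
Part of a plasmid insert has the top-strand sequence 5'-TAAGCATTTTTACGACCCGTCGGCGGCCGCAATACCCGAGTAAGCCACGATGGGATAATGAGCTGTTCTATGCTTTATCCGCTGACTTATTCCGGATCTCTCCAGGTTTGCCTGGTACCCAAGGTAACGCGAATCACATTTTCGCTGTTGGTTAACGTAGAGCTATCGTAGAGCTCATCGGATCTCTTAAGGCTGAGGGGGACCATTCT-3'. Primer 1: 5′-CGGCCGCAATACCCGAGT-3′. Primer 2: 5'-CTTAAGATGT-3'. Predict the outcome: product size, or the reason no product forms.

No product — primer 2 has no binding site in the template.

Primer 2 (CTTAAGATGT) does not match the top strand, and its reverse complement ACATCTTAAG does not match either.
With no annealing site for primer 2, no amplification occurs.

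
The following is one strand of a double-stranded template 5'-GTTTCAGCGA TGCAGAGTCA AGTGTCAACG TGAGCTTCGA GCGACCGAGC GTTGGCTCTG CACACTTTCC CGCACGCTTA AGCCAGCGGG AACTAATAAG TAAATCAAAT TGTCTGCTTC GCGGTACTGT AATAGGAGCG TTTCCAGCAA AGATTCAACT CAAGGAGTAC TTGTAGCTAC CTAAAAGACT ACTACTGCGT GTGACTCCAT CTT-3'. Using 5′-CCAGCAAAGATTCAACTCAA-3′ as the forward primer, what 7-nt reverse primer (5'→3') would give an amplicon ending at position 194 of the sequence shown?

The forward primer binds at positions 144–163; the product's 3' end on the top strand is position 194.
The reverse primer anneals to the top strand over positions 188–194, i.e. to ACTACTA.
Its sequence written 5'→3' is the reverse complement: TAGTAGT.

5'-TAGTAGT-3'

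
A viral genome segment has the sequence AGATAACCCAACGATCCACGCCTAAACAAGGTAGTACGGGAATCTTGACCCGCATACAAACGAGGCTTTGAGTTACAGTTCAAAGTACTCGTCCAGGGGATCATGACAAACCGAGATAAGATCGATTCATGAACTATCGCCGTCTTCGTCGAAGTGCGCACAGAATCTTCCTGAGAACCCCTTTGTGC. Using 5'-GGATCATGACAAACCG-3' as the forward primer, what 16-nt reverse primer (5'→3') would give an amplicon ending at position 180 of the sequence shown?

The forward primer binds at positions 98–113; the product's 3' end on the top strand is position 180.
The reverse primer anneals to the top strand over positions 165–180, i.e. to ATCTTCCTGAGAACCC.
Its sequence written 5'→3' is the reverse complement: GGGTTCTCAGGAAGAT.

5'-GGGTTCTCAGGAAGAT-3'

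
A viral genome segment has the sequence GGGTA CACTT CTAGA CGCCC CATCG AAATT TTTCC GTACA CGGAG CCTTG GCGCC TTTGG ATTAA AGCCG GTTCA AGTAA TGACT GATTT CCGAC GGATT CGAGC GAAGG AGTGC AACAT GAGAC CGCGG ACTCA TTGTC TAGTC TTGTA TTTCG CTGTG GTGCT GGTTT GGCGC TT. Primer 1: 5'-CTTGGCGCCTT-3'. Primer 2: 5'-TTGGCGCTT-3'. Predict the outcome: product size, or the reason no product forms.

No product — both primers anneal to the same strand and extend in the same direction.

Primer 1 (CTTGGCGCCTT) matches the top strand at positions 47–57 (3' end points downstream).
Primer 2 (TTGGCGCTT) also matches the top strand directly, at positions 169–177 — its reverse complement AAGCGCCAA is not present.
Both primers anneal to the bottom strand with 3' ends pointing the same way, so neither can prime synthesis back toward the other.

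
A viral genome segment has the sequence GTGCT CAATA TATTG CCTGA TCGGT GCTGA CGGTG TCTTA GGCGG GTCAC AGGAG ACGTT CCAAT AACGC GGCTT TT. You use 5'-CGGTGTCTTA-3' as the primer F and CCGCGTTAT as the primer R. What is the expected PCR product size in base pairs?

Forward primer CGGTGTCTTA is found on the top strand at positions 31–40.
The reverse primer's reverse complement is ATAACGCGG, which matches the template at positions 64–72.
Product length = (reverse-primer end) − (forward-primer start) + 1 = 72 − 31 + 1 = 42 bp.

42 bp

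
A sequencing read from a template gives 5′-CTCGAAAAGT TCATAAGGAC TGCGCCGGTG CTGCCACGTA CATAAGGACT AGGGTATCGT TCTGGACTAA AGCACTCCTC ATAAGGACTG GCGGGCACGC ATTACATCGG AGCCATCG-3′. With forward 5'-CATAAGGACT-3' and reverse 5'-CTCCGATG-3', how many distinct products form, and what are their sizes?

The forward primer CATAAGGACT matches the top strand at positions 12–21, 41–50, 80–89.
The reverse primer's reverse complement is CATCGGAG, matching at positions 105–112.
Each forward site pairs with the reverse site to give a product ending at position 112: sizes 101, 72, 33 bp.

Three products: 101 bp, 72 bp, 33 bp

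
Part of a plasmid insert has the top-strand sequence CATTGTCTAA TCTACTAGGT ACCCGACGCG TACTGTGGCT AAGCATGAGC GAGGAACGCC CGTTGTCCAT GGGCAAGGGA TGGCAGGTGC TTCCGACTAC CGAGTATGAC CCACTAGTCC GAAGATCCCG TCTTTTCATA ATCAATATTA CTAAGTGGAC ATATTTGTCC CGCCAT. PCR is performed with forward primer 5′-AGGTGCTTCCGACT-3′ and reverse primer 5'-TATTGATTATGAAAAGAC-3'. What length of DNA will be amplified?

Forward primer AGGTGCTTCCGACT is found on the top strand at positions 85–98.
Reverse complement of the reverse primer: GTCTTTTCATAATCAATA. This occurs on the top strand at positions 130–147.
Amplicon spans positions 85–147: 63 bp.

63 bp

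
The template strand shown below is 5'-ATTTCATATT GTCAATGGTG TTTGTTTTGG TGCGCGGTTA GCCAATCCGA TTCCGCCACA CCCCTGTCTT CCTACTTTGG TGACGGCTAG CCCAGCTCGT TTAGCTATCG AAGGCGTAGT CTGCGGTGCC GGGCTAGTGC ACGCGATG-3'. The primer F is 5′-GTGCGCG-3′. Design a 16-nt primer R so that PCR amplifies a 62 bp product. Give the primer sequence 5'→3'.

5'-GCTAGCCGTCACCAAA-3'

The forward primer binds at positions 30–36, so a 62 bp product ends at position 30 + 62 − 1 = 91.
The reverse primer anneals to the top strand over positions 76–91, i.e. to TTTGGTGACGGCTAGC.
Its sequence written 5'→3' is the reverse complement: GCTAGCCGTCACCAAA.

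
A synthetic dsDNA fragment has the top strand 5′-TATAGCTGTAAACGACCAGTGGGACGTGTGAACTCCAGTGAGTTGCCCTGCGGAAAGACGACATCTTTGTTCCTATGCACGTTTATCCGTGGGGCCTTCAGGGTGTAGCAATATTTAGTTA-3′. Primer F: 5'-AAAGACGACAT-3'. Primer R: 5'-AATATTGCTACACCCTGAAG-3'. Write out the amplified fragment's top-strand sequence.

5'-AAAGACGACATCTTTGTTCCTATGCACGTTTATCCGTGGGGCCTTCAGGGTGTAGCAATATT-3'

Forward primer AAAGACGACAT is found on the top strand at positions 54–64.
Taking the reverse complement of AATATTGCTACACCCTGAAG gives CTTCAGGGTGTAGCAATATT, found at positions 96–115 on the template; the primer anneals here to the top strand with its 3' end pointing upstream.
The product is the template from position 54 through 115 (62 bp).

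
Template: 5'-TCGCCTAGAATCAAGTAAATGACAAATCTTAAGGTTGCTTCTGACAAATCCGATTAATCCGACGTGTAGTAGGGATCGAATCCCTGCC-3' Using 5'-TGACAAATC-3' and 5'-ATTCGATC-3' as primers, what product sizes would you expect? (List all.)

The forward primer TGACAAATC matches the top strand at positions 20–28, 42–50.
The reverse primer's reverse complement is GATCGAAT, matching at positions 74–81.
Each forward site pairs with the reverse site to give a product ending at position 81: sizes 62, 40 bp.

62 bp, 40 bp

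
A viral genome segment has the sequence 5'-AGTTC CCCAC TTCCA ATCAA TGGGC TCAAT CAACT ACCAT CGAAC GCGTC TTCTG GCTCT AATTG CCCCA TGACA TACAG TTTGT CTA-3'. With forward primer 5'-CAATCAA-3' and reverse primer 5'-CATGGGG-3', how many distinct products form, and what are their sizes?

The forward primer CAATCAA matches the top strand at positions 14–20, 27–33.
The reverse primer's reverse complement is CCCCATG, matching at positions 66–72.
Each forward site pairs with the reverse site to give a product ending at position 72: sizes 59, 46 bp.

Two products: 59 bp, 46 bp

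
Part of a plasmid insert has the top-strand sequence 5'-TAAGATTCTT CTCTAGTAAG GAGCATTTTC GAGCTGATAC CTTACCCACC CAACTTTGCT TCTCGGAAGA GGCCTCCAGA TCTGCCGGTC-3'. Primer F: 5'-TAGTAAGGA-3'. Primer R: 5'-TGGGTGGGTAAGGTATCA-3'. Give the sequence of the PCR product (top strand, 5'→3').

Forward primer TAGTAAGGA is found on the top strand at positions 14–22.
Taking the reverse complement of TGGGTGGGTAAGGTATCA gives TGATACCTTACCCACCCA, found at positions 35–52 on the template; the primer anneals here to the top strand with its 3' end pointing upstream.
The product is the template from position 14 through 52 (39 bp).

5'-TAGTAAGGAGCATTTTCGAGCTGATACCTTACCCACCCA-3'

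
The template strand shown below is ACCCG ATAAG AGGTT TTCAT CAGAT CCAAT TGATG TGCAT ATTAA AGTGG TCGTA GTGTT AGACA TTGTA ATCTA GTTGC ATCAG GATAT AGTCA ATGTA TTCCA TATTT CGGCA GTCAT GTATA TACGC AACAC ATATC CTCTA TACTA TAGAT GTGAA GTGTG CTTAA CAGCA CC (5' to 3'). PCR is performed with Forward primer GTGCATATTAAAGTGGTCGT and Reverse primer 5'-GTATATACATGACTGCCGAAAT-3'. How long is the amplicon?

94 bp

The forward primer matches the template at positions 35–54.
The reverse primer's reverse complement is ATTTCGGCAGTCATGTATATAC, which matches the template at positions 107–128.
Product length = (reverse-primer end) − (forward-primer start) + 1 = 128 − 35 + 1 = 94 bp.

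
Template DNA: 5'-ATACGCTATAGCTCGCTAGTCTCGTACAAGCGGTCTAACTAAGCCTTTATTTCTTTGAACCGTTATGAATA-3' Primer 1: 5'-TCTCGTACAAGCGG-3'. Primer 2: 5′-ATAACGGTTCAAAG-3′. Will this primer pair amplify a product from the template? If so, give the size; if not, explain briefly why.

Primer 1 (TCTCGTACAAGCGG) matches the top strand at positions 20–33; it acts as a forward primer.
Primer 2's reverse complement is CTTTGAACCGTTAT, matching the top strand at positions 53–66; it acts as a reverse primer.
The 3' ends face each other across positions 20–66, giving a 47 bp product.

Yes — a 47 bp product.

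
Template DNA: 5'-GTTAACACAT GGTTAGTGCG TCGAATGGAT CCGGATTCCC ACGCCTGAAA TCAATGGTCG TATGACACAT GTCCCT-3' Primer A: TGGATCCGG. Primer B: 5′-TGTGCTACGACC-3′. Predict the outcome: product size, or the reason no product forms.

Primer B (TGTGCTACGACC) does not match the top strand, and its reverse complement GGTCGTAGCACA does not match either.
With no annealing site for primer B, no amplification occurs.

No product — primer B has no binding site in the template.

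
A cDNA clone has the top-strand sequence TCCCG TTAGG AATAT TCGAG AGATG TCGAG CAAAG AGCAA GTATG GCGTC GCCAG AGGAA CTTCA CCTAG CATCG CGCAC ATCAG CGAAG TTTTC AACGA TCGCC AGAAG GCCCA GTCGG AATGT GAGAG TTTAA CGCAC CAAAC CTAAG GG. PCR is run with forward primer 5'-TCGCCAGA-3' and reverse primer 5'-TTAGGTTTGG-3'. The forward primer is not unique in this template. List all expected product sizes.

101 bp, 49 bp

The forward primer TCGCCAGA matches the top strand at positions 49–56, 101–108.
The reverse primer's reverse complement is CCAAACCTAA, matching at positions 140–149.
Each forward site pairs with the reverse site to give a product ending at position 149: sizes 101, 49 bp.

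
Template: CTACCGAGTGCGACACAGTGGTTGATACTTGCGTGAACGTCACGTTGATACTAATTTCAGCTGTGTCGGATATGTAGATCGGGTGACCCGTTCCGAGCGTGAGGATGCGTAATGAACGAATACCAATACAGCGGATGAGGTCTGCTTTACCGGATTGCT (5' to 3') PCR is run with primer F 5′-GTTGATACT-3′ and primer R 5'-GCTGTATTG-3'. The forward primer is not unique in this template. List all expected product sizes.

The forward primer GTTGATACT matches the top strand at positions 21–29, 44–52.
The reverse primer's reverse complement is CAATACAGC, matching at positions 124–132.
Each forward site pairs with the reverse site to give a product ending at position 132: sizes 112, 89 bp.

112 bp, 89 bp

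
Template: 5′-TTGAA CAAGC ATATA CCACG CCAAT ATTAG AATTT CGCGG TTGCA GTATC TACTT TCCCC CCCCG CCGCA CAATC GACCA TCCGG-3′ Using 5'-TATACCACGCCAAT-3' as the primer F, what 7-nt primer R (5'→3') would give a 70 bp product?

The forward primer binds at positions 12–25, so a 70 bp product ends at position 12 + 70 − 1 = 81.
The reverse primer anneals to the top strand over positions 75–81, i.e. to CGACCAT.
Its sequence written 5'→3' is the reverse complement: ATGGTCG.

5'-ATGGTCG-3'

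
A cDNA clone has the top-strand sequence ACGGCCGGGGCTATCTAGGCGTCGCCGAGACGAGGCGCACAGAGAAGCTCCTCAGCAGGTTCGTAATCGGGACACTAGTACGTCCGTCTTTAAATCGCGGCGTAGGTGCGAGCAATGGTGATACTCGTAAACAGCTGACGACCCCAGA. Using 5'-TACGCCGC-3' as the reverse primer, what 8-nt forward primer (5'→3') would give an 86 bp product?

5'-GCGTCGCC-3'

The reverse primer's reverse complement GCGGCGTA matches the template at positions 97–104, so the product ends at position 104.
An 86 bp product then starts at position 104 − 86 + 1 = 19.
The forward primer is identical to the top strand there: GCGTCGCC.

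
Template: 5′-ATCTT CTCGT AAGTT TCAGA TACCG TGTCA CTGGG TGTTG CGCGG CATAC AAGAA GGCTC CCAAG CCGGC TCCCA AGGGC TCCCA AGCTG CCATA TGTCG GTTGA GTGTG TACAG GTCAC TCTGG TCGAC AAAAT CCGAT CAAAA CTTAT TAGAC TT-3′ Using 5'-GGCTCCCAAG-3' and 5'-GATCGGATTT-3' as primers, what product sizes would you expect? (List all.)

The forward primer GGCTCCCAAG matches the top strand at positions 56–65, 68–77, 78–87.
The reverse primer's reverse complement is AAATCCGATC, matching at positions 132–141.
Each forward site pairs with the reverse site to give a product ending at position 141: sizes 86, 74, 64 bp.

86 bp, 74 bp, 64 bp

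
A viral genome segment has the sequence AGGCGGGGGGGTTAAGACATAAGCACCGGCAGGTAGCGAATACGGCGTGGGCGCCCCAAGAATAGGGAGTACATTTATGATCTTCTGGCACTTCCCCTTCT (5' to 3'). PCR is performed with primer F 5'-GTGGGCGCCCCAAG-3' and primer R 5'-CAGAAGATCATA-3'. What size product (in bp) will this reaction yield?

Scanning the template, GTGGGCGCCCCAAG occurs at positions 47–60; this primer anneals to the bottom strand there with its 3' end pointing downstream.
Reverse complement of the reverse primer: TATGATCTTCTG. This occurs on the top strand at positions 76–87.
Amplicon spans positions 47–87: 41 bp.

41 bp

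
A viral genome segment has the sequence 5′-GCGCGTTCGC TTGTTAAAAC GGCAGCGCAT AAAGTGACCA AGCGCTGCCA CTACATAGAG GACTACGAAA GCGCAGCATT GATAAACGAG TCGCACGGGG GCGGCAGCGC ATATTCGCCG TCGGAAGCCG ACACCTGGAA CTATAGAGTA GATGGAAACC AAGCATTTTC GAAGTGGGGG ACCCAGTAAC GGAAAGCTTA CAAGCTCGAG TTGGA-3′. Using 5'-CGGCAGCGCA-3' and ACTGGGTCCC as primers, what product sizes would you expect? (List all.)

The forward primer CGGCAGCGCA matches the top strand at positions 20–29, 102–111.
The reverse primer's reverse complement is GGGACCCAGT, matching at positions 178–187.
Each forward site pairs with the reverse site to give a product ending at position 187: sizes 168, 86 bp.

168 bp, 86 bp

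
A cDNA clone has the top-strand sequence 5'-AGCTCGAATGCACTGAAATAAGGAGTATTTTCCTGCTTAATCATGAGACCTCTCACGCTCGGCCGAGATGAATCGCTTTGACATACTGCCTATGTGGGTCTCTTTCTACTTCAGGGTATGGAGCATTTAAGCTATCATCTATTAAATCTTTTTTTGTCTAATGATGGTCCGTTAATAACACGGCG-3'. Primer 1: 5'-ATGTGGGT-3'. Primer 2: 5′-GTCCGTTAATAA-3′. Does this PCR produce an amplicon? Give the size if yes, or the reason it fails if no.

No product — both primers anneal to the same strand and extend in the same direction.

Primer 1 (ATGTGGGT) matches the top strand at positions 92–99 (3' end points downstream).
Primer 2 (GTCCGTTAATAA) also matches the top strand directly, at positions 167–178 — its reverse complement TTATTAACGGAC is not present.
Both primers anneal to the bottom strand with 3' ends pointing the same way, so neither can prime synthesis back toward the other.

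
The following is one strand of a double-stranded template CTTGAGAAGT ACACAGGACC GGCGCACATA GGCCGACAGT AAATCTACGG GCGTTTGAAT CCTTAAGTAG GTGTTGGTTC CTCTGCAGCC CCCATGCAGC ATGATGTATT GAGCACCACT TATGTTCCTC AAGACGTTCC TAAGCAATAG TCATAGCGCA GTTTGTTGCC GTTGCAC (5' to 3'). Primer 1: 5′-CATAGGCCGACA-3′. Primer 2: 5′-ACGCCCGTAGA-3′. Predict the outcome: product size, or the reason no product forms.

Primer 1 (CATAGGCCGACA) matches the top strand at positions 27–38; it acts as a forward primer.
Primer 2's reverse complement is TCTACGGGCGT, matching the top strand at positions 44–54; it acts as a reverse primer.
The 3' ends face each other across positions 27–54, giving a 28 bp product.

Yes — a 28 bp product.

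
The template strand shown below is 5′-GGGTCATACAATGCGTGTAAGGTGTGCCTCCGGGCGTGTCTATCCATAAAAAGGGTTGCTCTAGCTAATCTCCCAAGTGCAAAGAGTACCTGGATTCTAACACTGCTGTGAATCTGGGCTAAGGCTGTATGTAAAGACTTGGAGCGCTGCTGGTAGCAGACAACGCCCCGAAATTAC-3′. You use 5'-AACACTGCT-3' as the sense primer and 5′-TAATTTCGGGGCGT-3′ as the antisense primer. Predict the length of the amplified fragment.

78 bp

The forward primer matches the template at positions 99–107.
The reverse primer's reverse complement is ACGCCCCGAAATTA, which matches the template at positions 163–176.
Amplicon spans positions 99–176: 78 bp.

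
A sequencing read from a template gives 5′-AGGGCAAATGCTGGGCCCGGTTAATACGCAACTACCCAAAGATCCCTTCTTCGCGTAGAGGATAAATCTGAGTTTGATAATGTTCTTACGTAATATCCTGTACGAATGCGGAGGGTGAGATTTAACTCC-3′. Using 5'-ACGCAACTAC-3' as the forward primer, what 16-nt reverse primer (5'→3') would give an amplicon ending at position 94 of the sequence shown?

5'-ATTACGTAAGAACATT-3'

The forward primer binds at positions 26–35; the product's 3' end on the top strand is position 94.
The reverse primer anneals to the top strand over positions 79–94, i.e. to AATGTTCTTACGTAAT.
Its sequence written 5'→3' is the reverse complement: ATTACGTAAGAACATT.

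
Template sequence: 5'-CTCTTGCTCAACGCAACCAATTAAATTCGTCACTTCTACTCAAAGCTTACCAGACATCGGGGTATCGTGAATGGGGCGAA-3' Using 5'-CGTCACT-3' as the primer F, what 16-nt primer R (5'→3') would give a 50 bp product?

The forward primer binds at positions 28–34, so a 50 bp product ends at position 28 + 50 − 1 = 77.
The reverse primer anneals to the top strand over positions 62–77, i.e. to GTATCGTGAATGGGGC.
Its sequence written 5'→3' is the reverse complement: GCCCCATTCACGATAC.

5'-GCCCCATTCACGATAC-3'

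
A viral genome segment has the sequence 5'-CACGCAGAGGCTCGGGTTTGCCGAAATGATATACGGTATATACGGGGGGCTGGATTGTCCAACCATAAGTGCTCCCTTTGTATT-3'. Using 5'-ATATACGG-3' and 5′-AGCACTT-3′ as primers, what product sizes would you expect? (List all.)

45 bp, 36 bp

The forward primer ATATACGG matches the top strand at positions 29–36, 38–45.
The reverse primer's reverse complement is AAGTGCT, matching at positions 67–73.
Each forward site pairs with the reverse site to give a product ending at position 73: sizes 45, 36 bp.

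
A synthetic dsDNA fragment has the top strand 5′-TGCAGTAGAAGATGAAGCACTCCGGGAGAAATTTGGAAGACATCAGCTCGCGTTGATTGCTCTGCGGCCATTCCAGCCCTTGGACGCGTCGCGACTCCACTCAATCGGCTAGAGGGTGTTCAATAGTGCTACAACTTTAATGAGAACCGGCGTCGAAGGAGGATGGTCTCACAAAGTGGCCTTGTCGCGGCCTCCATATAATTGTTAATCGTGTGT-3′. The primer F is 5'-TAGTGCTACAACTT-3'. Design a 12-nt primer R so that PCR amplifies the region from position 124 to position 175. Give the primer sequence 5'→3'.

5'-TTTGTGAGACCA-3'

The product's 3' end on the top strand is position 175.
The reverse primer anneals to the top strand over positions 164–175, i.e. to TGGTCTCACAAA.
Its sequence written 5'→3' is the reverse complement: TTTGTGAGACCA.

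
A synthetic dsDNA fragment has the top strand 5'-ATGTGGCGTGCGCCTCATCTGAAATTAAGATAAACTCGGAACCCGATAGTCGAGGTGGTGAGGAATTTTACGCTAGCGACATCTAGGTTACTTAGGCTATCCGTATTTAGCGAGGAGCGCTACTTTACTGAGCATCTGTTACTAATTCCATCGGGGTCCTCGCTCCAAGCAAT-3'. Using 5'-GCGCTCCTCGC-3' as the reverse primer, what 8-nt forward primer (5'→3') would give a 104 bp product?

5'-ATCTGAAA-3'

The reverse primer's reverse complement GCGAGGAGCGC matches the template at positions 110–120, so the product ends at position 120.
A 104 bp product then starts at position 120 − 104 + 1 = 17.
The forward primer is identical to the top strand there: ATCTGAAA.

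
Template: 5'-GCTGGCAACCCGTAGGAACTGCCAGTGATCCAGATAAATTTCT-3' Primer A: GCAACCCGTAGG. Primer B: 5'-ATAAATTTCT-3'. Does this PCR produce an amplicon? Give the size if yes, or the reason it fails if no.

Primer A (GCAACCCGTAGG) matches the top strand at positions 5–16 (3' end points downstream).
Primer B (ATAAATTTCT) also matches the top strand directly, at positions 34–43 — its reverse complement AGAAATTTAT is not present.
Both primers anneal to the bottom strand with 3' ends pointing the same way, so neither can prime synthesis back toward the other.

No product — both primers anneal to the same strand and extend in the same direction.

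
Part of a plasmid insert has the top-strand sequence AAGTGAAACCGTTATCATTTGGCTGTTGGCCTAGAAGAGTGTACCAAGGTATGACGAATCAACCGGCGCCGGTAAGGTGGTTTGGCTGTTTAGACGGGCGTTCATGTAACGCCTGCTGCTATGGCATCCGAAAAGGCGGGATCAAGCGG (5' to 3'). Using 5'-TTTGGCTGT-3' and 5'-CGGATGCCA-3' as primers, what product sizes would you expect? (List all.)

113 bp, 50 bp

The forward primer TTTGGCTGT matches the top strand at positions 18–26, 81–89.
The reverse primer's reverse complement is TGGCATCCG, matching at positions 122–130.
Each forward site pairs with the reverse site to give a product ending at position 130: sizes 113, 50 bp.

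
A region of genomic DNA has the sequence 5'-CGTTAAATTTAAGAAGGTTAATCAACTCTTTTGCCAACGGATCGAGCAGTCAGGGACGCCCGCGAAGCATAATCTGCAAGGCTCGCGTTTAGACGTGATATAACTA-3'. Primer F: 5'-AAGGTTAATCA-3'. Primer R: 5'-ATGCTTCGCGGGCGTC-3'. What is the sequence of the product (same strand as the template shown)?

Scanning the template, AAGGTTAATCA occurs at positions 14–24; this primer anneals to the bottom strand there with its 3' end pointing downstream.
Reverse complement of the reverse primer: GACGCCCGCGAAGCAT. This occurs on the top strand at positions 55–70.
The product is the template from position 14 through 70 (57 bp).

5'-AAGGTTAATCAACTCTTTTGCCAACGGATCGAGCAGTCAGGGACGCCCGCGAAGCAT-3'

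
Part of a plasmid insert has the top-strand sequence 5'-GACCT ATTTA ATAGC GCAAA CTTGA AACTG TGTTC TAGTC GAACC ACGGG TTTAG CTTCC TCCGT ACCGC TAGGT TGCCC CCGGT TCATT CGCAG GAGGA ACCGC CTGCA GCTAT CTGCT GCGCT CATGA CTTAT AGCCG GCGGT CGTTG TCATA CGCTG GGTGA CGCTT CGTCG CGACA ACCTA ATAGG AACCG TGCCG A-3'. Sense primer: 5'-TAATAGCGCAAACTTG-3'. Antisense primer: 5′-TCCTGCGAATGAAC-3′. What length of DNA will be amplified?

89 bp

Forward primer TAATAGCGCAAACTTG is found on the top strand at positions 9–24.
Reverse complement of the reverse primer: GTTCATTCGCAGGA. This occurs on the top strand at positions 84–97.
Amplicon spans positions 9–97: 89 bp.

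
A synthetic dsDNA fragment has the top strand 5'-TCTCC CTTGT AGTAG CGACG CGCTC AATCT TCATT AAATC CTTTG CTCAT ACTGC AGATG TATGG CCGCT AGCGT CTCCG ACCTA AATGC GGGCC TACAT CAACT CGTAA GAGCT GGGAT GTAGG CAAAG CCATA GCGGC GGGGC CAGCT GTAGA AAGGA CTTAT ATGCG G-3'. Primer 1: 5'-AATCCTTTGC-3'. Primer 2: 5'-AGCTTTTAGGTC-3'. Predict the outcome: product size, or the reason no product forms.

Primer 2 (AGCTTTTAGGTC) does not match the top strand, and its reverse complement GACCTAAAAGCT does not match either.
With no annealing site for primer 2, no amplification occurs.

No product — primer 2 has no binding site in the template.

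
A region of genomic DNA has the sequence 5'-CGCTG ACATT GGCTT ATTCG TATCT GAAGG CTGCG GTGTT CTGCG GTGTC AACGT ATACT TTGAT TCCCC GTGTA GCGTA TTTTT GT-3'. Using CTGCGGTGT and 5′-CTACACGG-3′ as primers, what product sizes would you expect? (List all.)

46 bp, 36 bp

The forward primer CTGCGGTGT matches the top strand at positions 31–39, 41–49.
The reverse primer's reverse complement is CCGTGTAG, matching at positions 69–76.
Each forward site pairs with the reverse site to give a product ending at position 76: sizes 46, 36 bp.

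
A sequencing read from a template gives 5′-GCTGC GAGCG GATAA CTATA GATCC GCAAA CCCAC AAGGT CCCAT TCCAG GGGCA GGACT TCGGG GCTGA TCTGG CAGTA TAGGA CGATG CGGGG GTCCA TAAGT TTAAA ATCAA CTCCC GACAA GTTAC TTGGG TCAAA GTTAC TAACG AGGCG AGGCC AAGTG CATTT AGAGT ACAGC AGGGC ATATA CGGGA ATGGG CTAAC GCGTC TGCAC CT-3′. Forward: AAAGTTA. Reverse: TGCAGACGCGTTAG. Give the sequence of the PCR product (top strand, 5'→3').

Scanning the template, AAAGTTA occurs at positions 138–144; this primer anneals to the bottom strand there with its 3' end pointing downstream.
Taking the reverse complement of TGCAGACGCGTTAG gives CTAACGCGTCTGCA, found at positions 201–214 on the template; the primer anneals here to the top strand with its 3' end pointing upstream.
The product is the template from position 138 through 214 (77 bp).

5'-AAAGTTACTAACGAGGCGAGGCCAAGTGCATTTAGAGTACAGCAGGGCATATACGGGAATGGGCTAACGCGTCTGCA-3'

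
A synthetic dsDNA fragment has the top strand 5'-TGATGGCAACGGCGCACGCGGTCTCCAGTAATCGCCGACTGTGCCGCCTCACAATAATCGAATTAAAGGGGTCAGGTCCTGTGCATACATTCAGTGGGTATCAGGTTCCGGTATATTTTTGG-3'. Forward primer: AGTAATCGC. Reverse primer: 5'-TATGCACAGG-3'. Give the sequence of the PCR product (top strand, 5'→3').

5'-AGTAATCGCCGACTGTGCCGCCTCACAATAATCGAATTAAAGGGGTCAGGTCCTGTGCATA-3'

Scanning the template, AGTAATCGC occurs at positions 27–35; this primer anneals to the bottom strand there with its 3' end pointing downstream.
Taking the reverse complement of TATGCACAGG gives CCTGTGCATA, found at positions 78–87 on the template; the primer anneals here to the top strand with its 3' end pointing upstream.
The product is the template from position 27 through 87 (61 bp).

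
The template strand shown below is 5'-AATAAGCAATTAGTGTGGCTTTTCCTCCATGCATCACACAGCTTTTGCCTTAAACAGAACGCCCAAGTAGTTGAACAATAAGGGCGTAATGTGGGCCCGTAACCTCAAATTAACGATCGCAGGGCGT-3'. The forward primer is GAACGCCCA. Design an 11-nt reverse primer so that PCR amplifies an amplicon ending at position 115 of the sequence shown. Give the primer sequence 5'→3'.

The forward primer binds at positions 57–65; the product's 3' end on the top strand is position 115.
The reverse primer anneals to the top strand over positions 105–115, i.e. to TCAAATTAACG.
Its sequence written 5'→3' is the reverse complement: CGTTAATTTGA.

5'-CGTTAATTTGA-3'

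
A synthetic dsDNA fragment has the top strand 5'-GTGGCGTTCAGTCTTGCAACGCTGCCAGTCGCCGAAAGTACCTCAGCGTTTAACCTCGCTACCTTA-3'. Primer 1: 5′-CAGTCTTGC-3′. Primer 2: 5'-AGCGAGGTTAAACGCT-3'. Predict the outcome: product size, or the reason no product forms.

Yes — a 52 bp product.

Primer 1 (CAGTCTTGC) matches the top strand at positions 9–17; it acts as a forward primer.
Primer 2's reverse complement is AGCGTTTAACCTCGCT, matching the top strand at positions 45–60; it acts as a reverse primer.
The 3' ends face each other across positions 9–60, giving a 52 bp product.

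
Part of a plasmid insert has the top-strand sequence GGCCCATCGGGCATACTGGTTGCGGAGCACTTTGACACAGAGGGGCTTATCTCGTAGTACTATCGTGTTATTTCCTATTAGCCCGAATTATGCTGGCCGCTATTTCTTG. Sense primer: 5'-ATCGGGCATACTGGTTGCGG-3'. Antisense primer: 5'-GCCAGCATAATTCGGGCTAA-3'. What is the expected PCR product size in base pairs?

92 bp

Scanning the template, ATCGGGCATACTGGTTGCGG occurs at positions 6–25; this primer anneals to the bottom strand there with its 3' end pointing downstream.
Taking the reverse complement of GCCAGCATAATTCGGGCTAA gives TTAGCCCGAATTATGCTGGC, found at positions 78–97 on the template; the primer anneals here to the top strand with its 3' end pointing upstream.
Product length = (reverse-primer end) − (forward-primer start) + 1 = 97 − 6 + 1 = 92 bp.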